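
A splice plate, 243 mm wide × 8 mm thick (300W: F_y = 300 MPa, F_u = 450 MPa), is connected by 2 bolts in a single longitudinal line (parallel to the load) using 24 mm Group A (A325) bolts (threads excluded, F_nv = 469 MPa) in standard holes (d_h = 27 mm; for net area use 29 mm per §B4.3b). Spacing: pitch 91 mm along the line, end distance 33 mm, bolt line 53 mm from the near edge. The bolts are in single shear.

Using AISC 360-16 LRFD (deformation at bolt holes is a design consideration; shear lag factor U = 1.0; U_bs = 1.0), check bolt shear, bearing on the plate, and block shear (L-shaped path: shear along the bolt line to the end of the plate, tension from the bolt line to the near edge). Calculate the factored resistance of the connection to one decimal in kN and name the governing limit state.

218.7 kN (bearing governs)

Bolt shear: A_b = π(24)²/4 = 452.39 mm². φR_n = 0.75 × 469 × 452.39 × 2 × 1 = 318.3 kN.
Bearing (8 mm plate, F_u = 450 MPa): end bolts L_c = 33 − 27/2 = 19.5, R_n = min(1.2×19.5×8×450, 2.4×24×8×450) = 84.24 kN/bolt; interior L_c = 91 − 27 = 64, R_n = 207.36 kN/bolt. φR_n = 0.75 × (1×84.24 + 1×207.36) = 218.7 kN.
Block shear: shear path 1×[33+1×91] = 1×124 mm, A_gv = 992, A_nv = 1×(124 − 1.5×29)×8 = 644 mm²; tension to near edge: (53 − 0.5×29)×8 = 308 mm². R_n = min(0.6×450×644, 0.6×300×992) + 1.0×450×308 = min(173.88, 178.56) + 138.6 = 312.48 kN. φR_n = 0.75 × 312.48 = 234.4 kN.
Governing: min(318.3, 218.7, 234.4) = 218.7 kN → bearing.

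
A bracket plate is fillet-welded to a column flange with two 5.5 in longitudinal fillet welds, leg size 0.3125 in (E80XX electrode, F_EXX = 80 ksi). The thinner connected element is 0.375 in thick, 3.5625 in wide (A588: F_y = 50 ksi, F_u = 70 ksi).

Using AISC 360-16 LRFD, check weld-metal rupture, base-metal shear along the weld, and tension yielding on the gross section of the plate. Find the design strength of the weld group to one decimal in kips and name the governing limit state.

Weld metal: throat = 0.707×0.3125 = 0.22094 in, L = 2×5.5 = 11 in. φR_n = 0.75 × 0.6 × 80 × 0.22094 × 11 = 87.5 kips.
Base metal shear (0.375 in plate): yield φR_n = 1.0×0.6×50×0.375×11 = 123.8 kips; rupture φR_n = 0.75×0.6×70×0.375×11 = 129.9 kips; take 123.8 kips (yield).
Tension yield (gross): A_g = 3.5625×0.375 = 1.3359 in². φR_n = 0.90 × 50 × 1.3359 = 60.1 kips.
Governing: min(87.5, 123.8, 60.1) = 60.1 kips → gross-section yield.

60.1 kips (gross-section yield governs)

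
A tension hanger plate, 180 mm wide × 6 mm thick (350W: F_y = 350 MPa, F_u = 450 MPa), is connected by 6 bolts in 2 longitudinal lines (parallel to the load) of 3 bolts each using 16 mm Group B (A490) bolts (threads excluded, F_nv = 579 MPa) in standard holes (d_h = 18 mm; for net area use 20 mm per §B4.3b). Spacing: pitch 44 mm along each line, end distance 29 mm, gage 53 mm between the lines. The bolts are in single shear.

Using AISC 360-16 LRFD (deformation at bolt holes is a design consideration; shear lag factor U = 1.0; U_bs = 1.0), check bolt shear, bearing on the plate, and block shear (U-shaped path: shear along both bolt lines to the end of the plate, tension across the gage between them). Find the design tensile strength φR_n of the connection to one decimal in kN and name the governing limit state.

Bolt shear: A_b = π(16)²/4 = 201.06 mm². φR_n = 0.75 × 579 × 201.06 × 6 × 1 = 523.9 kN.
Bearing (6 mm plate, F_u = 450 MPa): end bolts L_c = 29 − 18/2 = 20, R_n = min(1.2×20×6×450, 2.4×16×6×450) = 64.8 kN/bolt; interior L_c = 44 − 18 = 26, R_n = 84.24 kN/bolt. φR_n = 0.75 × (2×64.8 + 4×84.24) = 349.9 kN.
Block shear: shear path 2×[29+2×44] = 2×117 mm, A_gv = 1404, A_nv = 2×(117 − 2.5×20)×6 = 804 mm²; tension across gage: (53 − 1×20)×6 = 198 mm². R_n = min(0.6×450×804, 0.6×350×1404) + 1.0×450×198 = min(217.08, 294.84) + 89.1 = 306.18 kN. φR_n = 0.75 × 306.18 = 229.6 kN.
Governing: min(523.9, 349.9, 229.6) = 229.6 kN → block shear.

229.6 kN (block shear governs)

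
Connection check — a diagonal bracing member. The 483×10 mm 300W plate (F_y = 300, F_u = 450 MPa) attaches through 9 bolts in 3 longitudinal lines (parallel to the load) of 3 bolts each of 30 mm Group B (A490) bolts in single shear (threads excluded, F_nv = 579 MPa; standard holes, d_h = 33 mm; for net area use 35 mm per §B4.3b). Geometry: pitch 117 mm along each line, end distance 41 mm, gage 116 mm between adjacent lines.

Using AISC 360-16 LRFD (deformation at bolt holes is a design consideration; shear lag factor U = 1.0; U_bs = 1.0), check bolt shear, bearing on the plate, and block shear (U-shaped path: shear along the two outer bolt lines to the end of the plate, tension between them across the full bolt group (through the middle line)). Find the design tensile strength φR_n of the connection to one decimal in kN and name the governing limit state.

1289.3 kN (block shear governs)

Bolt shear: A_b = π(30)²/4 = 706.86 mm². φR_n = 0.75 × 579 × 706.86 × 9 × 1 = 2762.6 kN.
Bearing (10 mm plate, F_u = 450 MPa): end bolts L_c = 41 − 33/2 = 24.5, R_n = min(1.2×24.5×10×450, 2.4×30×10×450) = 132.3 kN/bolt; interior L_c = 117 − 33 = 84, R_n = 324 kN/bolt. φR_n = 0.75 × (3×132.3 + 6×324) = 1755.7 kN.
Block shear: shear path 2×[41+2×117] = 2×275 mm, A_gv = 5500, A_nv = 2×(275 − 2.5×35)×10 = 3750 mm²; tension across gage: (232 − 2×35)×10 = 1620 mm². R_n = min(0.6×450×3750, 0.6×300×5500) + 1.0×450×1620 = min(1012.5, 990) + 729 = 1719 kN. φR_n = 0.75 × 1719 = 1289.3 kN.
Governing: min(2762.6, 1755.7, 1289.3) = 1289.3 kN → block shear.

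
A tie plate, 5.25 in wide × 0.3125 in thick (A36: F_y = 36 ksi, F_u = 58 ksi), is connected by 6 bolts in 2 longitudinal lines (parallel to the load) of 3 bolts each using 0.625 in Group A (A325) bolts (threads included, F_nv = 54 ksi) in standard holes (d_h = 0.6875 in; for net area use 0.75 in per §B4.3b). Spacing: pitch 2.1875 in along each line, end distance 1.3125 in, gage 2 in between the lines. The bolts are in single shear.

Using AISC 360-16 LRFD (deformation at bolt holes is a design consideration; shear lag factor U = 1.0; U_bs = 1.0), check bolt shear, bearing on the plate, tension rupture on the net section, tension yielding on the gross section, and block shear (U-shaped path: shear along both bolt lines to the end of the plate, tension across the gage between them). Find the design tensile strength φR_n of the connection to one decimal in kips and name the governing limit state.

51.0 kips (net-section rupture governs)

Bolt shear: A_b = π(0.625)²/4 = 0.3068 in². φR_n = 0.75 × 54 × 0.3068 × 6 × 1 = 74.6 kips.
Bearing (0.3125 in plate, F_u = 58 ksi): end bolts L_c = 1.3125 − 0.6875/2 = 0.96875, R_n = min(1.2×0.96875×0.3125×58, 2.4×0.625×0.3125×58) = 21.07 kips/bolt; interior L_c = 2.1875 − 0.6875 = 1.5, R_n = 27.188 kips/bolt. φR_n = 0.75 × (2×21.07 + 4×27.188) = 113.2 kips.
Tension rupture (net): A_n = (5.25 − 2×0.75)×0.3125 = 1.1719 in² (U = 1.0, A_e = A_n). φR_n = 0.75 × 58 × 1.1719 = 51.0 kips.
Tension yield (gross): A_g = 5.25×0.3125 = 1.6406 in². φR_n = 0.90 × 36 × 1.6406 = 53.2 kips.
Block shear: shear path 2×[1.3125+2×2.1875] = 2×5.6875 in, A_gv = 3.5547, A_nv = 2×(5.6875 − 2.5×0.75)×0.3125 = 2.3828 in²; tension across gage: (2 − 1×0.75)×0.3125 = 0.39063 in². R_n = min(0.6×58×2.3828, 0.6×36×3.5547) + 1.0×58×0.39063 = min(82.921, 76.782) + 22.657 = 99.439 kips. φR_n = 0.75 × 99.439 = 74.6 kips.
Governing: min(74.6, 113.2, 51.0, 53.2, 74.6) = 51.0 kips → net-section rupture.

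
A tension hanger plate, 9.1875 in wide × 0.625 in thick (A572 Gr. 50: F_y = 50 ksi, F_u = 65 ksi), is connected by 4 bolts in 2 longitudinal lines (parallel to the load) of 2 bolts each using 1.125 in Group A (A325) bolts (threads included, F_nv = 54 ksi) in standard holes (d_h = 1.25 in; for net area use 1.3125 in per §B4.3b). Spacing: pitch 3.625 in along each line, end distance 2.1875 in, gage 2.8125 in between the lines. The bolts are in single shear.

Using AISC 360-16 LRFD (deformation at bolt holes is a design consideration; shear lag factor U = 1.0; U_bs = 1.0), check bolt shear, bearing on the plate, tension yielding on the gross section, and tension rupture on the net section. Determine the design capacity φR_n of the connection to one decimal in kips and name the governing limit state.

Bolt shear: A_b = π(1.125)²/4 = 0.99402 in². φR_n = 0.75 × 54 × 0.99402 × 4 × 1 = 161.0 kips.
Bearing (0.625 in plate, F_u = 65 ksi): end bolts L_c = 2.1875 − 1.25/2 = 1.5625, R_n = min(1.2×1.5625×0.625×65, 2.4×1.125×0.625×65) = 76.172 kips/bolt; interior L_c = 3.625 − 1.25 = 2.375, R_n = 109.69 kips/bolt. φR_n = 0.75 × (2×76.172 + 2×109.69) = 278.8 kips.
Tension yield (gross): A_g = 9.1875×0.625 = 5.7422 in². φR_n = 0.90 × 50 × 5.7422 = 258.4 kips.
Tension rupture (net): A_n = (9.1875 − 2×1.3125)×0.625 = 4.1016 in² (U = 1.0, A_e = A_n). φR_n = 0.75 × 65 × 4.1016 = 200.0 kips.
Governing: min(161.0, 278.8, 258.4, 200.0) = 161.0 kips → bolt shear.

161.0 kips (bolt shear governs)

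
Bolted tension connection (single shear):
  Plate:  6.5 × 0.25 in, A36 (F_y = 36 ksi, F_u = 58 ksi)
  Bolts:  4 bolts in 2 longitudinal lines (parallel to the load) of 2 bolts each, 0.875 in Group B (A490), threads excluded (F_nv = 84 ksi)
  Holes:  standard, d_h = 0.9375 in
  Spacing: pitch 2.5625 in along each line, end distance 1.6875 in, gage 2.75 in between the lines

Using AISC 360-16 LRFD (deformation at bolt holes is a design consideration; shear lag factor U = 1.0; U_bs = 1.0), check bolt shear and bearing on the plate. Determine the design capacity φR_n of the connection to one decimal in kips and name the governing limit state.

Bolt shear: A_b = π(0.875)²/4 = 0.60132 in². φR_n = 0.75 × 84 × 0.60132 × 4 × 1 = 151.5 kips.
Bearing (0.25 in plate, F_u = 58 ksi): end bolts L_c = 1.6875 − 0.9375/2 = 1.21875, R_n = min(1.2×1.21875×0.25×58, 2.4×0.875×0.25×58) = 21.206 kips/bolt; interior L_c = 2.5625 − 0.9375 = 1.625, R_n = 28.275 kips/bolt. φR_n = 0.75 × (2×21.206 + 2×28.275) = 74.2 kips.
Governing: min(151.5, 74.2) = 74.2 kips → bearing.

74.2 kips (bearing governs)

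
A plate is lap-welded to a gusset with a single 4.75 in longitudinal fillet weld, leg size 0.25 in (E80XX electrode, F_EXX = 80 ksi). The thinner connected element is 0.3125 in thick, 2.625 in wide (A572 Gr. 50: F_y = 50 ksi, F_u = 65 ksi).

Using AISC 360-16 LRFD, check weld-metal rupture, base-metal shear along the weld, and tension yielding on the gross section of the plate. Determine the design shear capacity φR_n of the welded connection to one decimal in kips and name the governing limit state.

Weld metal: throat = 0.707×0.25 = 0.17675 in, L = 4.75 in. φR_n = 0.75 × 0.6 × 80 × 0.17675 × 4.75 = 30.2 kips.
Base metal shear (0.3125 in plate): yield φR_n = 1.0×0.6×50×0.3125×4.75 = 44.5 kips; rupture φR_n = 0.75×0.6×65×0.3125×4.75 = 43.4 kips; take 43.4 kips (rupture).
Tension yield (gross): A_g = 2.625×0.3125 = 0.82031 in². φR_n = 0.90 × 50 × 0.82031 = 36.9 kips.
Governing: min(30.2, 43.4, 36.9) = 30.2 kips → weld metal.

30.2 kips (weld metal governs)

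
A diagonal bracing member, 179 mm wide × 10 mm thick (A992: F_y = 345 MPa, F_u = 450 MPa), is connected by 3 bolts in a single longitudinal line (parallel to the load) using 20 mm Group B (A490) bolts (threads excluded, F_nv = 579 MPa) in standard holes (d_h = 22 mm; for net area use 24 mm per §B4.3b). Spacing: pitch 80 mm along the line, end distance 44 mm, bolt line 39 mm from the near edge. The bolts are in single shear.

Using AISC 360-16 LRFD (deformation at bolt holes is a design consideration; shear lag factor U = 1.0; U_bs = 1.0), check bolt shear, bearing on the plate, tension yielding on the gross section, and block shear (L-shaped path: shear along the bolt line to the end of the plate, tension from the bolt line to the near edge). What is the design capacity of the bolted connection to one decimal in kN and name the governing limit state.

Bolt shear: A_b = π(20)²/4 = 314.16 mm². φR_n = 0.75 × 579 × 314.16 × 3 × 1 = 409.3 kN.
Bearing (10 mm plate, F_u = 450 MPa): end bolts L_c = 44 − 22/2 = 33, R_n = min(1.2×33×10×450, 2.4×20×10×450) = 178.2 kN/bolt; interior L_c = 80 − 22 = 58, R_n = 216 kN/bolt. φR_n = 0.75 × (1×178.2 + 2×216) = 457.7 kN.
Tension yield (gross): A_g = 179×10 = 1790 mm². φR_n = 0.90 × 345 × 1790 = 555.8 kN.
Block shear: shear path 1×[44+2×80] = 1×204 mm, A_gv = 2040, A_nv = 1×(204 − 2.5×24)×10 = 1440 mm²; tension to near edge: (39 − 0.5×24)×10 = 270 mm². R_n = min(0.6×450×1440, 0.6×345×2040) + 1.0×450×270 = min(388.8, 422.28) + 121.5 = 510.3 kN. φR_n = 0.75 × 510.3 = 382.7 kN.
Governing: min(409.3, 457.7, 555.8, 382.7) = 382.7 kN → block shear.

382.7 kN (block shear governs)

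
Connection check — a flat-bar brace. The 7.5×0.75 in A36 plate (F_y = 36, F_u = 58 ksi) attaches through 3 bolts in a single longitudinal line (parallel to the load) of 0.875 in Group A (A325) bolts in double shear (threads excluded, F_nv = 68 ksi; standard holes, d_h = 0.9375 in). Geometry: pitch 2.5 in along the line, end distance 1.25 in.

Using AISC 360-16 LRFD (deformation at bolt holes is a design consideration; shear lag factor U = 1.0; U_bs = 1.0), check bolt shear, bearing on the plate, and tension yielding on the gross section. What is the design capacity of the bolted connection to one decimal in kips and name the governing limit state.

152.9 kips (bearing governs)

Bolt shear: A_b = π(0.875)²/4 = 0.60132 in². φR_n = 0.75 × 68 × 0.60132 × 3 × 2 = 184.0 kips.
Bearing (0.75 in plate, F_u = 58 ksi): end bolts L_c = 1.25 − 0.9375/2 = 0.78125, R_n = min(1.2×0.78125×0.75×58, 2.4×0.875×0.75×58) = 40.781 kips/bolt; interior L_c = 2.5 − 0.9375 = 1.5625, R_n = 81.563 kips/bolt. φR_n = 0.75 × (1×40.781 + 2×81.563) = 152.9 kips.
Tension yield (gross): A_g = 7.5×0.75 = 5.625 in². φR_n = 0.90 × 36 × 5.625 = 182.3 kips.
Governing: min(184.0, 152.9, 182.3) = 152.9 kips → bearing.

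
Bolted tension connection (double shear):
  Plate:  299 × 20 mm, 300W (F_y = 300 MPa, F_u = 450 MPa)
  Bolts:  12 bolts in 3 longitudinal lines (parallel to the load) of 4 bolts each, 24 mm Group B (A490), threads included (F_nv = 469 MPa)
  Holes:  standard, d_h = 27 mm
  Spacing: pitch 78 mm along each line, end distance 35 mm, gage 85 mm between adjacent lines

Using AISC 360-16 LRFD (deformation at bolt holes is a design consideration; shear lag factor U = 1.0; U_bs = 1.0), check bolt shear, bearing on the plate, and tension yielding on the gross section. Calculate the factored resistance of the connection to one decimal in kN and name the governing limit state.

Bolt shear: A_b = π(24)²/4 = 452.39 mm². φR_n = 0.75 × 469 × 452.39 × 12 × 2 = 3819.1 kN.
Bearing (20 mm plate, F_u = 450 MPa): end bolts L_c = 35 − 27/2 = 21.5, R_n = min(1.2×21.5×20×450, 2.4×24×20×450) = 232.2 kN/bolt; interior L_c = 78 − 27 = 51, R_n = 518.4 kN/bolt. φR_n = 0.75 × (3×232.2 + 9×518.4) = 4021.7 kN.
Tension yield (gross): A_g = 299×20 = 5980 mm². φR_n = 0.90 × 300 × 5980 = 1614.6 kN.
Governing: min(3819.1, 4021.7, 1614.6) = 1614.6 kN → gross-section yield.

1614.6 kN (gross-section yield governs)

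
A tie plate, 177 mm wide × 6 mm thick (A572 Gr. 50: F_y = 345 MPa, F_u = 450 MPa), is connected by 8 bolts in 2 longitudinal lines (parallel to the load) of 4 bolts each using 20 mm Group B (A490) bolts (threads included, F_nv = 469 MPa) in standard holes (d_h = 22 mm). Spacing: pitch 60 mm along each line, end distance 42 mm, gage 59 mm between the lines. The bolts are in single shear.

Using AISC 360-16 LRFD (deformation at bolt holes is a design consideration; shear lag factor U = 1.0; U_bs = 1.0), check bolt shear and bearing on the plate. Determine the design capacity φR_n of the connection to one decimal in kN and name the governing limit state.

704.7 kN (bearing governs)

Bolt shear: A_b = π(20)²/4 = 314.16 mm². φR_n = 0.75 × 469 × 314.16 × 8 × 1 = 884.0 kN.
Bearing (6 mm plate, F_u = 450 MPa): end bolts L_c = 42 − 22/2 = 31, R_n = min(1.2×31×6×450, 2.4×20×6×450) = 100.44 kN/bolt; interior L_c = 60 − 22 = 38, R_n = 123.12 kN/bolt. φR_n = 0.75 × (2×100.44 + 6×123.12) = 704.7 kN.
Governing: min(884.0, 704.7) = 704.7 kN → bearing.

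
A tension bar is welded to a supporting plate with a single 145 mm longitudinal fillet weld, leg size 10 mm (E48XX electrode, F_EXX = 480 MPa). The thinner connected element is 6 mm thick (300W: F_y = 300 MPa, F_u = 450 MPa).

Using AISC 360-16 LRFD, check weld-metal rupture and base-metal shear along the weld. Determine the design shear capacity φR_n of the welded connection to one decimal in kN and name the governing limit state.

Weld metal: throat = 0.707×10 = 7.07 mm, L = 145 mm. φR_n = 0.75 × 0.6 × 480 × 7.07 × 145 = 221.4 kN.
Base metal shear (6 mm plate): yield φR_n = 1.0×0.6×300×6×145 = 156.6 kN; rupture φR_n = 0.75×0.6×450×6×145 = 176.2 kN; take 156.6 kN (yield).
Governing: min(221.4, 156.6) = 156.6 kN → base-metal shear.

156.6 kN (base-metal shear governs)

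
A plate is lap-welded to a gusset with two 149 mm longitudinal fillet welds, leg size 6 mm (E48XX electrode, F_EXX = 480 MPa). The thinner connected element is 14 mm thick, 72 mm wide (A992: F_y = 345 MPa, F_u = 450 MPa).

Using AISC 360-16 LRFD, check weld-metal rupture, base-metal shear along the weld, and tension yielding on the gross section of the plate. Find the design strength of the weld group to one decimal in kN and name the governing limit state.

Weld metal: throat = 0.707×6 = 4.242 mm, L = 2×149 = 298 mm. φR_n = 0.75 × 0.6 × 480 × 4.242 × 298 = 273.0 kN.
Base metal shear (14 mm plate): yield φR_n = 1.0×0.6×345×14×298 = 863.6 kN; rupture φR_n = 0.75×0.6×450×14×298 = 844.8 kN; take 844.8 kN (rupture).
Tension yield (gross): A_g = 72×14 = 1008 mm². φR_n = 0.90 × 345 × 1008 = 313.0 kN.
Governing: min(273.0, 844.8, 313.0) = 273.0 kN → weld metal.

273.0 kN (weld metal governs)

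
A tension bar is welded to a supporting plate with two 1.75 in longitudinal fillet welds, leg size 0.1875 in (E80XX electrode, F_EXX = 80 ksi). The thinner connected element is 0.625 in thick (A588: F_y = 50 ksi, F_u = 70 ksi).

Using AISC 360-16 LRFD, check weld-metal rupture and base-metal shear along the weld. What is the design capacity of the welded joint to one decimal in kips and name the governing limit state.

16.7 kips (weld metal governs)

Weld metal: throat = 0.707×0.1875 = 0.13256 in, L = 2×1.75 = 3.5 in. φR_n = 0.75 × 0.6 × 80 × 0.13256 × 3.5 = 16.7 kips.
Base metal shear (0.625 in plate): yield φR_n = 1.0×0.6×50×0.625×3.5 = 65.6 kips; rupture φR_n = 0.75×0.6×70×0.625×3.5 = 68.9 kips; take 65.6 kips (yield).
Governing: min(16.7, 65.6) = 16.7 kips → weld metal.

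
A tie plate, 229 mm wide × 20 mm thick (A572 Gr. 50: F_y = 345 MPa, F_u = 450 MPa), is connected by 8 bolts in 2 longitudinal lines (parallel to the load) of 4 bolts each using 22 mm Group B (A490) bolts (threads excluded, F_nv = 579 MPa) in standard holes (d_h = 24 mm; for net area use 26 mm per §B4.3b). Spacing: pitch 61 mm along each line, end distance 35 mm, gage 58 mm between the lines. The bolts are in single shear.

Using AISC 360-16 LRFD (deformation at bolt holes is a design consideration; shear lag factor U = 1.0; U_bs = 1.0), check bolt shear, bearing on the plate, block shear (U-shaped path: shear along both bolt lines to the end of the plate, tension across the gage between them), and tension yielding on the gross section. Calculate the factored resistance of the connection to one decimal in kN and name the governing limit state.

1244.7 kN (block shear governs)

Bolt shear: A_b = π(22)²/4 = 380.13 mm². φR_n = 0.75 × 579 × 380.13 × 8 × 1 = 1320.6 kN.
Bearing (20 mm plate, F_u = 450 MPa): end bolts L_c = 35 − 24/2 = 23, R_n = min(1.2×23×20×450, 2.4×22×20×450) = 248.4 kN/bolt; interior L_c = 61 − 24 = 37, R_n = 399.6 kN/bolt. φR_n = 0.75 × (2×248.4 + 6×399.6) = 2170.8 kN.
Block shear: shear path 2×[35+3×61] = 2×218 mm, A_gv = 8720, A_nv = 2×(218 − 3.5×26)×20 = 5080 mm²; tension across gage: (58 − 1×26)×20 = 640 mm². R_n = min(0.6×450×5080, 0.6×345×8720) + 1.0×450×640 = min(1371.6, 1805) + 288 = 1659.6 kN. φR_n = 0.75 × 1659.6 = 1244.7 kN.
Tension yield (gross): A_g = 229×20 = 4580 mm². φR_n = 0.90 × 345 × 4580 = 1422.1 kN.
Governing: min(1320.6, 2170.8, 1244.7, 1422.1) = 1244.7 kN → block shear.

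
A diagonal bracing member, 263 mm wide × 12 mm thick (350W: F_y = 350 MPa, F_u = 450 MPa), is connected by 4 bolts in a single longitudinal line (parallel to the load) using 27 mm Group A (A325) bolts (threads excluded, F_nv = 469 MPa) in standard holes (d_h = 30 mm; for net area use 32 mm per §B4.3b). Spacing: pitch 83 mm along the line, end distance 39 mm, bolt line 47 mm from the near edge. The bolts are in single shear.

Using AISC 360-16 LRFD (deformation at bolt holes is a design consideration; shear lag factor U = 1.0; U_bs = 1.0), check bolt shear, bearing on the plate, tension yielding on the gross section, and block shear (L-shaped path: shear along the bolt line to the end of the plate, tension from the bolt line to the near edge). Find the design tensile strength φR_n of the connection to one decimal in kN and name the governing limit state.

Bolt shear: A_b = π(27)²/4 = 572.56 mm². φR_n = 0.75 × 469 × 572.56 × 4 × 1 = 805.6 kN.
Bearing (12 mm plate, F_u = 450 MPa): end bolts L_c = 39 − 30/2 = 24, R_n = min(1.2×24×12×450, 2.4×27×12×450) = 155.52 kN/bolt; interior L_c = 83 − 30 = 53, R_n = 343.44 kN/bolt. φR_n = 0.75 × (1×155.52 + 3×343.44) = 889.4 kN.
Tension yield (gross): A_g = 263×12 = 3156 mm². φR_n = 0.90 × 350 × 3156 = 994.1 kN.
Block shear: shear path 1×[39+3×83] = 1×288 mm, A_gv = 3456, A_nv = 1×(288 − 3.5×32)×12 = 2112 mm²; tension to near edge: (47 − 0.5×32)×12 = 372 mm². R_n = min(0.6×450×2112, 0.6×350×3456) + 1.0×450×372 = min(570.24, 725.76) + 167.4 = 737.64 kN. φR_n = 0.75 × 737.64 = 553.2 kN.
Governing: min(805.6, 889.4, 994.1, 553.2) = 553.2 kN → block shear.

553.2 kN (block shear governs)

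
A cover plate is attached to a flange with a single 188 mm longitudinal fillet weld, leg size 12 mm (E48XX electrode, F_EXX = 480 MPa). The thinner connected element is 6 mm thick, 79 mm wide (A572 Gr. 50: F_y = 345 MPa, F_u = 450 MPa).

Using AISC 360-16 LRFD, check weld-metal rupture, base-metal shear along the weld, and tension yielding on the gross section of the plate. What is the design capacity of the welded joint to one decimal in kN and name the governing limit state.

Weld metal: throat = 0.707×12 = 8.484 mm, L = 188 mm. φR_n = 0.75 × 0.6 × 480 × 8.484 × 188 = 344.5 kN.
Base metal shear (6 mm plate): yield φR_n = 1.0×0.6×345×6×188 = 233.5 kN; rupture φR_n = 0.75×0.6×450×6×188 = 228.4 kN; take 228.4 kN (rupture).
Tension yield (gross): A_g = 79×6 = 474 mm². φR_n = 0.90 × 345 × 474 = 147.2 kN.
Governing: min(344.5, 228.4, 147.2) = 147.2 kN → gross-section yield.

147.2 kN (gross-section yield governs)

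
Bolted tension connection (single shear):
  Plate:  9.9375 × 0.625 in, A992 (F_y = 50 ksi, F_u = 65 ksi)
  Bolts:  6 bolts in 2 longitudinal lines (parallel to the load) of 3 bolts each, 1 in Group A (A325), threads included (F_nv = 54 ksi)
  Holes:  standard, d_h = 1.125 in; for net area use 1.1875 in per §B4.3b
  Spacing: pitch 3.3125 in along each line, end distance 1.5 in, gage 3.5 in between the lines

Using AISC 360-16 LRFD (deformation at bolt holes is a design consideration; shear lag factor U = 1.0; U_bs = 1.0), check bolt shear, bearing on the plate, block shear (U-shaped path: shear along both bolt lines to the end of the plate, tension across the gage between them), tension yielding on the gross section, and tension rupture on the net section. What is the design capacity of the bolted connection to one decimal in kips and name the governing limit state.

Bolt shear: A_b = π(1)²/4 = 0.7854 in². φR_n = 0.75 × 54 × 0.7854 × 6 × 1 = 190.9 kips.
Bearing (0.625 in plate, F_u = 65 ksi): end bolts L_c = 1.5 − 1.125/2 = 0.9375, R_n = min(1.2×0.9375×0.625×65, 2.4×1×0.625×65) = 45.703 kips/bolt; interior L_c = 3.3125 − 1.125 = 2.1875, R_n = 97.5 kips/bolt. φR_n = 0.75 × (2×45.703 + 4×97.5) = 361.1 kips.
Block shear: shear path 2×[1.5+2×3.3125] = 2×8.125 in, A_gv = 10.156, A_nv = 2×(8.125 − 2.5×1.1875)×0.625 = 6.4453 in²; tension across gage: (3.5 − 1×1.1875)×0.625 = 1.4453 in². R_n = min(0.6×65×6.4453, 0.6×50×10.156) + 1.0×65×1.4453 = min(251.37, 304.68) + 93.945 = 345.32 kips. φR_n = 0.75 × 345.32 = 259.0 kips.
Tension yield (gross): A_g = 9.9375×0.625 = 6.2109 in². φR_n = 0.90 × 50 × 6.2109 = 279.5 kips.
Tension rupture (net): A_n = (9.9375 − 2×1.1875)×0.625 = 4.7266 in² (U = 1.0, A_e = A_n). φR_n = 0.75 × 65 × 4.7266 = 230.4 kips.
Governing: min(190.9, 361.1, 259.0, 279.5, 230.4) = 190.9 kips → bolt shear.

190.9 kips (bolt shear governs)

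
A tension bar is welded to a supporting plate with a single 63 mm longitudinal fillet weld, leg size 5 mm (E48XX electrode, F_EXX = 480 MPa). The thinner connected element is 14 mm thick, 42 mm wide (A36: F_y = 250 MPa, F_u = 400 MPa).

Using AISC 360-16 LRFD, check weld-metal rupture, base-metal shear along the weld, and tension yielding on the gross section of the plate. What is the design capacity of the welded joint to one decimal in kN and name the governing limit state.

48.1 kN (weld metal governs)

Weld metal: throat = 0.707×5 = 3.535 mm, L = 63 mm. φR_n = 0.75 × 0.6 × 480 × 3.535 × 63 = 48.1 kN.
Base metal shear (14 mm plate): yield φR_n = 1.0×0.6×250×14×63 = 132.3 kN; rupture φR_n = 0.75×0.6×400×14×63 = 158.8 kN; take 132.3 kN (yield).
Tension yield (gross): A_g = 42×14 = 588 mm². φR_n = 0.90 × 250 × 588 = 132.3 kN.
Governing: min(48.1, 132.3, 132.3) = 48.1 kN → weld metal.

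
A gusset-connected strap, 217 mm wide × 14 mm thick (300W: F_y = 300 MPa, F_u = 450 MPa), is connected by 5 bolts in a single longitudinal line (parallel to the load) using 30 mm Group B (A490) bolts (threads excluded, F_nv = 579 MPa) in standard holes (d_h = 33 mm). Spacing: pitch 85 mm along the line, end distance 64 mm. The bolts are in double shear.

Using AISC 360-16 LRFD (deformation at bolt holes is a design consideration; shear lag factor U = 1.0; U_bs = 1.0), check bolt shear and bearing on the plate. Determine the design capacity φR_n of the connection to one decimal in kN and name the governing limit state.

1448.7 kN (bearing governs)

Bolt shear: A_b = π(30)²/4 = 706.86 mm². φR_n = 0.75 × 579 × 706.86 × 5 × 2 = 3069.5 kN.
Bearing (14 mm plate, F_u = 450 MPa): end bolts L_c = 64 − 33/2 = 47.5, R_n = min(1.2×47.5×14×450, 2.4×30×14×450) = 359.1 kN/bolt; interior L_c = 85 − 33 = 52, R_n = 393.12 kN/bolt. φR_n = 0.75 × (1×359.1 + 4×393.12) = 1448.7 kN.
Governing: min(3069.5, 1448.7) = 1448.7 kN → bearing.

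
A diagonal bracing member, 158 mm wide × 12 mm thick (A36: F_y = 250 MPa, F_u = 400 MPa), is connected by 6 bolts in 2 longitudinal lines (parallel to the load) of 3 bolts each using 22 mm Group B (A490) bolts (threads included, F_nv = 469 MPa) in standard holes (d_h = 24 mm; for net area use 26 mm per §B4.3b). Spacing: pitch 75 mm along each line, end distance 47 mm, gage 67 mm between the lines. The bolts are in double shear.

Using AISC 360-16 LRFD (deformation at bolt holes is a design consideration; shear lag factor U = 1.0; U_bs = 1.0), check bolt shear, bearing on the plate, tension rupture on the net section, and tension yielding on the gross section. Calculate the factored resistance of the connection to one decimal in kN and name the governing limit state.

381.6 kN (net-section rupture governs)

Bolt shear: A_b = π(22)²/4 = 380.13 mm². φR_n = 0.75 × 469 × 380.13 × 6 × 2 = 1604.5 kN.
Bearing (12 mm plate, F_u = 400 MPa): end bolts L_c = 47 − 24/2 = 35, R_n = min(1.2×35×12×400, 2.4×22×12×400) = 201.6 kN/bolt; interior L_c = 75 − 24 = 51, R_n = 253.44 kN/bolt. φR_n = 0.75 × (2×201.6 + 4×253.44) = 1062.7 kN.
Tension rupture (net): A_n = (158 − 2×26)×12 = 1272 mm² (U = 1.0, A_e = A_n). φR_n = 0.75 × 400 × 1272 = 381.6 kN.
Tension yield (gross): A_g = 158×12 = 1896 mm². φR_n = 0.90 × 250 × 1896 = 426.6 kN.
Governing: min(1604.5, 1062.7, 381.6, 426.6) = 381.6 kN → net-section rupture.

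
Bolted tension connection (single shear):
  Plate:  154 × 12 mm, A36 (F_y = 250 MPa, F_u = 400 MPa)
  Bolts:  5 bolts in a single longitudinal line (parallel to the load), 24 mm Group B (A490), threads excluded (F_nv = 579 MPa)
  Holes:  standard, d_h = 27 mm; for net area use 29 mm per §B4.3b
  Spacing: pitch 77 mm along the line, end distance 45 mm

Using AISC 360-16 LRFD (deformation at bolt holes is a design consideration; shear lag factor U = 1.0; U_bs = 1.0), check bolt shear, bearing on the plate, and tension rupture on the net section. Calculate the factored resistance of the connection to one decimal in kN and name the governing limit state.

Bolt shear: A_b = π(24)²/4 = 452.39 mm². φR_n = 0.75 × 579 × 452.39 × 5 × 1 = 982.3 kN.
Bearing (12 mm plate, F_u = 400 MPa): end bolts L_c = 45 − 27/2 = 31.5, R_n = min(1.2×31.5×12×400, 2.4×24×12×400) = 181.44 kN/bolt; interior L_c = 77 − 27 = 50, R_n = 276.48 kN/bolt. φR_n = 0.75 × (1×181.44 + 4×276.48) = 965.5 kN.
Tension rupture (net): A_n = (154 − 1×29)×12 = 1500 mm² (U = 1.0, A_e = A_n). φR_n = 0.75 × 400 × 1500 = 450.0 kN.
Governing: min(982.3, 965.5, 450.0) = 450.0 kN → net-section rupture.

450.0 kN (net-section rupture governs)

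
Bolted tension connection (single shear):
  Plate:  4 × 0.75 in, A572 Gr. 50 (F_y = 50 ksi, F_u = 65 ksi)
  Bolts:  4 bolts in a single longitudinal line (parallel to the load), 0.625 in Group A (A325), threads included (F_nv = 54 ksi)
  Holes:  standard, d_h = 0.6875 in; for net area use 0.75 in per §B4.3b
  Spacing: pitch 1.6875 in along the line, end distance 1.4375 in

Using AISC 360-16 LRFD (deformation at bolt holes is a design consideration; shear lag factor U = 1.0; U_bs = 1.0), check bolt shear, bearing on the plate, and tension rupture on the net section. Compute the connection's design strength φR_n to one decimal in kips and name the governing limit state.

Bolt shear: A_b = π(0.625)²/4 = 0.3068 in². φR_n = 0.75 × 54 × 0.3068 × 4 × 1 = 49.7 kips.
Bearing (0.75 in plate, F_u = 65 ksi): end bolts L_c = 1.4375 − 0.6875/2 = 1.09375, R_n = min(1.2×1.09375×0.75×65, 2.4×0.625×0.75×65) = 63.984 kips/bolt; interior L_c = 1.6875 − 0.6875 = 1, R_n = 58.5 kips/bolt. φR_n = 0.75 × (1×63.984 + 3×58.5) = 179.6 kips.
Tension rupture (net): A_n = (4 − 1×0.75)×0.75 = 2.4375 in² (U = 1.0, A_e = A_n). φR_n = 0.75 × 65 × 2.4375 = 118.8 kips.
Governing: min(49.7, 179.6, 118.8) = 49.7 kips → bolt shear.

49.7 kips (bolt shear governs)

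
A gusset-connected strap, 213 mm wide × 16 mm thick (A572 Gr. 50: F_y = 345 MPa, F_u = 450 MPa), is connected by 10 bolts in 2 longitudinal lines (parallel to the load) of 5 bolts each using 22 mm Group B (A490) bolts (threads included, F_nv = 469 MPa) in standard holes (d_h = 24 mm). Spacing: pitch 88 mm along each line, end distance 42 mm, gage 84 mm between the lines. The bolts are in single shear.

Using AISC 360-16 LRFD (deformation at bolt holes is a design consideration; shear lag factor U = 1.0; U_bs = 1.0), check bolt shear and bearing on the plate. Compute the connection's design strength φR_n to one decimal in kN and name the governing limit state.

1337.1 kN (bolt shear governs)

Bolt shear: A_b = π(22)²/4 = 380.13 mm². φR_n = 0.75 × 469 × 380.13 × 10 × 1 = 1337.1 kN.
Bearing (16 mm plate, F_u = 450 MPa): end bolts L_c = 42 − 24/2 = 30, R_n = min(1.2×30×16×450, 2.4×22×16×450) = 259.2 kN/bolt; interior L_c = 88 − 24 = 64, R_n = 380.16 kN/bolt. φR_n = 0.75 × (2×259.2 + 8×380.16) = 2669.8 kN.
Governing: min(1337.1, 2669.8) = 1337.1 kN → bolt shear.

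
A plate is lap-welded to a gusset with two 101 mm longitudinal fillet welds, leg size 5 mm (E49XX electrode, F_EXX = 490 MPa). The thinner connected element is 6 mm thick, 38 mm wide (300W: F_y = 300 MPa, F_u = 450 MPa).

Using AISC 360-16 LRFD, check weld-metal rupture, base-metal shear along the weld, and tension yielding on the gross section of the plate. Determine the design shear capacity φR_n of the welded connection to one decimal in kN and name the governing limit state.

Weld metal: throat = 0.707×5 = 3.535 mm, L = 2×101 = 202 mm. φR_n = 0.75 × 0.6 × 490 × 3.535 × 202 = 157.5 kN.
Base metal shear (6 mm plate): yield φR_n = 1.0×0.6×300×6×202 = 218.2 kN; rupture φR_n = 0.75×0.6×450×6×202 = 245.4 kN; take 218.2 kN (yield).
Tension yield (gross): A_g = 38×6 = 228 mm². φR_n = 0.90 × 300 × 228 = 61.6 kN.
Governing: min(157.5, 218.2, 61.6) = 61.6 kN → gross-section yield.

61.6 kN (gross-section yield governs)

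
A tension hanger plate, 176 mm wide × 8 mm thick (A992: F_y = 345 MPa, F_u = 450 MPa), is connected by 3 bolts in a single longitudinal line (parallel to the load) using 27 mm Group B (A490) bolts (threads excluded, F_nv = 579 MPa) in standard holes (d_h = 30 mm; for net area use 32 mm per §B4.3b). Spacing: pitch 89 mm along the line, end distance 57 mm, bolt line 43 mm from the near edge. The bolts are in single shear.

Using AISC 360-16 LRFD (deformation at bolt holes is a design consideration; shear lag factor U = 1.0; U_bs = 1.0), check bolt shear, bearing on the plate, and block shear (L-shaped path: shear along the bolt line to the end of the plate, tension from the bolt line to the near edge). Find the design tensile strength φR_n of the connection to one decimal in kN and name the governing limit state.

324.0 kN (block shear governs)

Bolt shear: A_b = π(27)²/4 = 572.56 mm². φR_n = 0.75 × 579 × 572.56 × 3 × 1 = 745.9 kN.
Bearing (8 mm plate, F_u = 450 MPa): end bolts L_c = 57 − 30/2 = 42, R_n = min(1.2×42×8×450, 2.4×27×8×450) = 181.44 kN/bolt; interior L_c = 89 − 30 = 59, R_n = 233.28 kN/bolt. φR_n = 0.75 × (1×181.44 + 2×233.28) = 486.0 kN.
Block shear: shear path 1×[57+2×89] = 1×235 mm, A_gv = 1880, A_nv = 1×(235 − 2.5×32)×8 = 1240 mm²; tension to near edge: (43 − 0.5×32)×8 = 216 mm². R_n = min(0.6×450×1240, 0.6×345×1880) + 1.0×450×216 = min(334.8, 389.16) + 97.2 = 432 kN. φR_n = 0.75 × 432 = 324.0 kN.
Governing: min(745.9, 486.0, 324.0) = 324.0 kN → block shear.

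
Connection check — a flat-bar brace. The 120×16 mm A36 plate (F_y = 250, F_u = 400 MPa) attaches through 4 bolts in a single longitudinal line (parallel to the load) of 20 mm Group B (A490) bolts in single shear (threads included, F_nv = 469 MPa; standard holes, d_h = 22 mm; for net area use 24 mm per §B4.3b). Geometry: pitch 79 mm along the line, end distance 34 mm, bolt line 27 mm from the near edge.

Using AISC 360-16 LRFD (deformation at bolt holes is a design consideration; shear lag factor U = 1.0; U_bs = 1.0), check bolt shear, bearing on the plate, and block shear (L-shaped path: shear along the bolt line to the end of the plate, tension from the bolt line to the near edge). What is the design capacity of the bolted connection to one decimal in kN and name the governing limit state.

442.0 kN (bolt shear governs)

Bolt shear: A_b = π(20)²/4 = 314.16 mm². φR_n = 0.75 × 469 × 314.16 × 4 × 1 = 442.0 kN.
Bearing (16 mm plate, F_u = 400 MPa): end bolts L_c = 34 − 22/2 = 23, R_n = min(1.2×23×16×400, 2.4×20×16×400) = 176.64 kN/bolt; interior L_c = 79 − 22 = 57, R_n = 307.2 kN/bolt. φR_n = 0.75 × (1×176.64 + 3×307.2) = 823.7 kN.
Block shear: shear path 1×[34+3×79] = 1×271 mm, A_gv = 4336, A_nv = 1×(271 − 3.5×24)×16 = 2992 mm²; tension to near edge: (27 − 0.5×24)×16 = 240 mm². R_n = min(0.6×400×2992, 0.6×250×4336) + 1.0×400×240 = min(718.08, 650.4) + 96 = 746.4 kN. φR_n = 0.75 × 746.4 = 559.8 kN.
Governing: min(442.0, 823.7, 559.8) = 442.0 kN → bolt shear.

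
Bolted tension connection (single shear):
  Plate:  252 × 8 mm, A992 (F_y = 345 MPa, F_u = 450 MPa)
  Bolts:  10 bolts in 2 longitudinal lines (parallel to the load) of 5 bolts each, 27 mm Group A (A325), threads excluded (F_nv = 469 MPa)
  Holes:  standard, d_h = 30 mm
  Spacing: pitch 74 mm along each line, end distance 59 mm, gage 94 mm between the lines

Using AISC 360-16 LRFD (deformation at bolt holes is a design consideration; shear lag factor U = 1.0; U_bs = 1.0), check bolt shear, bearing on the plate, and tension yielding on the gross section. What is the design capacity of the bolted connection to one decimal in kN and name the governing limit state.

Bolt shear: A_b = π(27)²/4 = 572.56 mm². φR_n = 0.75 × 469 × 572.56 × 10 × 1 = 2014.0 kN.
Bearing (8 mm plate, F_u = 450 MPa): end bolts L_c = 59 − 30/2 = 44, R_n = min(1.2×44×8×450, 2.4×27×8×450) = 190.08 kN/bolt; interior L_c = 74 − 30 = 44, R_n = 190.08 kN/bolt. φR_n = 0.75 × (2×190.08 + 8×190.08) = 1425.6 kN.
Tension yield (gross): A_g = 252×8 = 2016 mm². φR_n = 0.90 × 345 × 2016 = 626.0 kN.
Governing: min(2014.0, 1425.6, 626.0) = 626.0 kN → gross-section yield.

626.0 kN (gross-section yield governs)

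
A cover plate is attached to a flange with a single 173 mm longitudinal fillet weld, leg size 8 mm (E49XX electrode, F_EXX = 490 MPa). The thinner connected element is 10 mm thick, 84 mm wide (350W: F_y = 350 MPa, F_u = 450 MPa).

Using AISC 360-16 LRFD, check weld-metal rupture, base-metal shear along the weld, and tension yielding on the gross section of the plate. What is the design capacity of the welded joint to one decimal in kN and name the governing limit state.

215.8 kN (weld metal governs)

Weld metal: throat = 0.707×8 = 5.656 mm, L = 173 mm. φR_n = 0.75 × 0.6 × 490 × 5.656 × 173 = 215.8 kN.
Base metal shear (10 mm plate): yield φR_n = 1.0×0.6×350×10×173 = 363.3 kN; rupture φR_n = 0.75×0.6×450×10×173 = 350.3 kN; take 350.3 kN (rupture).
Tension yield (gross): A_g = 84×10 = 840 mm². φR_n = 0.90 × 350 × 840 = 264.6 kN.
Governing: min(215.8, 350.3, 264.6) = 215.8 kN → weld metal.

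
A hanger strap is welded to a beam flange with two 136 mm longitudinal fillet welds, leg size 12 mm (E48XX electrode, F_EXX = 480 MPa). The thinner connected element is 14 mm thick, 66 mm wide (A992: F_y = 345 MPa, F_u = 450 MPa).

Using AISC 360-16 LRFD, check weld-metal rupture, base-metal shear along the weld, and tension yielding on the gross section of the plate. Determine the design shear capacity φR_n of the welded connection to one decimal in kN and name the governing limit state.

286.9 kN (gross-section yield governs)

Weld metal: throat = 0.707×12 = 8.484 mm, L = 2×136 = 272 mm. φR_n = 0.75 × 0.6 × 480 × 8.484 × 272 = 498.5 kN.
Base metal shear (14 mm plate): yield φR_n = 1.0×0.6×345×14×272 = 788.3 kN; rupture φR_n = 0.75×0.6×450×14×272 = 771.1 kN; take 771.1 kN (rupture).
Tension yield (gross): A_g = 66×14 = 924 mm². φR_n = 0.90 × 345 × 924 = 286.9 kN.
Governing: min(498.5, 771.1, 286.9) = 286.9 kN → gross-section yield.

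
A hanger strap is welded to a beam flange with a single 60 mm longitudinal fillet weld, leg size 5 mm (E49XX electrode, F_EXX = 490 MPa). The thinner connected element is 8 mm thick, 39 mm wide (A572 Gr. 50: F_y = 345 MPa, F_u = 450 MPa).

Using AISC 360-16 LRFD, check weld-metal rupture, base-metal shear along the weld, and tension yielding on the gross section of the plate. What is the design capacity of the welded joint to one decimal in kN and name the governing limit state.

46.8 kN (weld metal governs)

Weld metal: throat = 0.707×5 = 3.535 mm, L = 60 mm. φR_n = 0.75 × 0.6 × 490 × 3.535 × 60 = 46.8 kN.
Base metal shear (8 mm plate): yield φR_n = 1.0×0.6×345×8×60 = 99.4 kN; rupture φR_n = 0.75×0.6×450×8×60 = 97.2 kN; take 97.2 kN (rupture).
Tension yield (gross): A_g = 39×8 = 312 mm². φR_n = 0.90 × 345 × 312 = 96.9 kN.
Governing: min(46.8, 97.2, 96.9) = 46.8 kN → weld metal.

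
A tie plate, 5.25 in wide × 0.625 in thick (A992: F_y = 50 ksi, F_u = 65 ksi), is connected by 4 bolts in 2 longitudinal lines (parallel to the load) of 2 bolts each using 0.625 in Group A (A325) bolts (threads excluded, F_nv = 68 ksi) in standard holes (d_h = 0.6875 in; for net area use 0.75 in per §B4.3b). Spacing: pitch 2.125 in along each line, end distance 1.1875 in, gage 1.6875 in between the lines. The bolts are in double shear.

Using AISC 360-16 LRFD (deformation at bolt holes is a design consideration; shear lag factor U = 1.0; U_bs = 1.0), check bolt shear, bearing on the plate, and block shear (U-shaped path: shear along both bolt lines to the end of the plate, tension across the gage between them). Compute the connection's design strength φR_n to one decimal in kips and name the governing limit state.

108.5 kips (block shear governs)

Bolt shear: A_b = π(0.625)²/4 = 0.3068 in². φR_n = 0.75 × 68 × 0.3068 × 4 × 2 = 125.2 kips.
Bearing (0.625 in plate, F_u = 65 ksi): end bolts L_c = 1.1875 − 0.6875/2 = 0.84375, R_n = min(1.2×0.84375×0.625×65, 2.4×0.625×0.625×65) = 41.133 kips/bolt; interior L_c = 2.125 − 0.6875 = 1.4375, R_n = 60.938 kips/bolt. φR_n = 0.75 × (2×41.133 + 2×60.938) = 153.1 kips.
Block shear: shear path 2×[1.1875+1×2.125] = 2×3.3125 in, A_gv = 4.1406, A_nv = 2×(3.3125 − 1.5×0.75)×0.625 = 2.7344 in²; tension across gage: (1.6875 − 1×0.75)×0.625 = 0.58594 in². R_n = min(0.6×65×2.7344, 0.6×50×4.1406) + 1.0×65×0.58594 = min(106.64, 124.22) + 38.086 = 144.73 kips. φR_n = 0.75 × 144.73 = 108.5 kips.
Governing: min(125.2, 153.1, 108.5) = 108.5 kips → block shear.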